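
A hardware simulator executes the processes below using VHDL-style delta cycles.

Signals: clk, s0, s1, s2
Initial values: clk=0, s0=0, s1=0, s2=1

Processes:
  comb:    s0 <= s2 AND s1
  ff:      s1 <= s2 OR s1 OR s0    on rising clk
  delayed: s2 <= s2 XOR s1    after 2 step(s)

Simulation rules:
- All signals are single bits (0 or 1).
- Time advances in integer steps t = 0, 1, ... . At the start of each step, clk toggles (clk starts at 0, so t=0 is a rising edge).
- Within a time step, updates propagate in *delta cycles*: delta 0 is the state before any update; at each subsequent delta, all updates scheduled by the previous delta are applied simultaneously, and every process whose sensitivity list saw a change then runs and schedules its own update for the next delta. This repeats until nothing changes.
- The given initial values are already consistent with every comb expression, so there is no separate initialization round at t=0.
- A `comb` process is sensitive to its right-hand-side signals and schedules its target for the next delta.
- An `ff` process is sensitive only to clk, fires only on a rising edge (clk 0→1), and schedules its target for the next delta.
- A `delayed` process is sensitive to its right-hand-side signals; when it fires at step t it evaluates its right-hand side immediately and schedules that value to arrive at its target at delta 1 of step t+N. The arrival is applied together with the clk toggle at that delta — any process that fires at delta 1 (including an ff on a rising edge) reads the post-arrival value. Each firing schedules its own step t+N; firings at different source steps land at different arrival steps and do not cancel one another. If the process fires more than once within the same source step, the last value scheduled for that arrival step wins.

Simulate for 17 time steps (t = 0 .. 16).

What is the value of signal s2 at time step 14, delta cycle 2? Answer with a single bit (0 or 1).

0

t=0 Δ0: s0=0 s2=1 s1=0 clk=0
  Δ1: clk:0→1
  Δ2: s1:0→1
  Δ3: s0:0→1
  (3Δ to stable)
t=1 Δ0: s0=1 s2=1 s1=1 clk=1
  Δ1: clk:1→0
  (1Δ to stable)
t=2 Δ0: s0=1 s2=1 s1=1 clk=0
  Δ1: s2:1→0, clk:0→1
  Δ2: s0:1→0
  (2Δ to stable)
t=3 Δ0: s0=0 s2=0 s1=1 clk=1
  Δ1: clk:1→0
  (1Δ to stable)
t=4 Δ0: s0=0 s2=0 s1=1 clk=0
  Δ1: s2:0→1, clk:0→1
  Δ2: s0:0→1
  (2Δ to stable)
t=5 Δ0: s0=1 s2=1 s1=1 clk=1
  Δ1: clk:1→0
  (1Δ to stable)
t=6 Δ0: s0=1 s2=1 s1=1 clk=0
  Δ1: s2:1→0, clk:0→1
  Δ2: s0:1→0
  (2Δ to stable)
t=7 Δ0: s0=0 s2=0 s1=1 clk=1
  Δ1: clk:1→0
  (1Δ to stable)
t=8 Δ0: s0=0 s2=0 s1=1 clk=0
  Δ1: s2:0→1, clk:0→1
  Δ2: s0:0→1
  (2Δ to stable)
t=9 Δ0: s0=1 s2=1 s1=1 clk=1
  Δ1: clk:1→0
  (1Δ to stable)
t=10 Δ0: s0=1 s2=1 s1=1 clk=0
  Δ1: s2:1→0, clk:0→1
  Δ2: s0:1→0
  (2Δ to stable)
t=11 Δ0: s0=0 s2=0 s1=1 clk=1
  Δ1: clk:1→0
  (1Δ to stable)
t=12 Δ0: s0=0 s2=0 s1=1 clk=0
  Δ1: s2:0→1, clk:0→1
  Δ2: s0:0→1
  (2Δ to stable)
t=13 Δ0: s0=1 s2=1 s1=1 clk=1
  Δ1: clk:1→0
  (1Δ to stable)
t=14 Δ0: s0=1 s2=1 s1=1 clk=0
  Δ1: s2:1→0, clk:0→1
  Δ2: s0:1→0
  (2Δ to stable)
t=15 Δ0: s0=0 s2=0 s1=1 clk=1
  Δ1: clk:1→0
  (1Δ to stable)
t=16 Δ0: s0=0 s2=0 s1=1 clk=0
  Δ1: s2:0→1, clk:0→1
  Δ2: s0:0→1
  (2Δ to stable)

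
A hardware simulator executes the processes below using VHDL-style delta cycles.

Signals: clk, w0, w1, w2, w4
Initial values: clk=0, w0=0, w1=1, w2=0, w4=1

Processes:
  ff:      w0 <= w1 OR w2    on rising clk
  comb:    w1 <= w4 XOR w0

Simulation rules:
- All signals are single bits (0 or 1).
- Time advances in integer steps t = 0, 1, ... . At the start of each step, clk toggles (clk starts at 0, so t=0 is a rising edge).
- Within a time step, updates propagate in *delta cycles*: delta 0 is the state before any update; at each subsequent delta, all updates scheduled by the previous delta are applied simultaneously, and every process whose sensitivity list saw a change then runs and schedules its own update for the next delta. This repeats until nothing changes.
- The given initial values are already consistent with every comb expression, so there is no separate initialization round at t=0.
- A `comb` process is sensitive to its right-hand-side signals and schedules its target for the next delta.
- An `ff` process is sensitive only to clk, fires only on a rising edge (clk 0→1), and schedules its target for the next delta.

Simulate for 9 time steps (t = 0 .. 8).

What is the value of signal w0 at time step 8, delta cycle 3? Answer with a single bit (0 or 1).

t0.Δ0 w1=1 w2=0 w4=1 clk=0 w0=0
t0.Δ1 w1=1 w2=0 w4=1 clk=1 w0=0
t0.Δ2 w1=1 w2=0 w4=1 clk=1 w0=1
t0.Δ3 w1=0 w2=0 w4=1 clk=1 w0=1
t1.Δ0 w1=0 w2=0 w4=1 clk=1 w0=1
t1.Δ1 w1=0 w2=0 w4=1 clk=0 w0=1
t2.Δ0 w1=0 w2=0 w4=1 clk=0 w0=1
t2.Δ1 w1=0 w2=0 w4=1 clk=1 w0=1
t2.Δ2 w1=0 w2=0 w4=1 clk=1 w0=0
t2.Δ3 w1=1 w2=0 w4=1 clk=1 w0=0
t3.Δ0 w1=1 w2=0 w4=1 clk=1 w0=0
t3.Δ1 w1=1 w2=0 w4=1 clk=0 w0=0
t4.Δ0 w1=1 w2=0 w4=1 clk=0 w0=0
t4.Δ1 w1=1 w2=0 w4=1 clk=1 w0=0
t4.Δ2 w1=1 w2=0 w4=1 clk=1 w0=1
t4.Δ3 w1=0 w2=0 w4=1 clk=1 w0=1
t5.Δ0 w1=0 w2=0 w4=1 clk=1 w0=1
t5.Δ1 w1=0 w2=0 w4=1 clk=0 w0=1
t6.Δ0 w1=0 w2=0 w4=1 clk=0 w0=1
t6.Δ1 w1=0 w2=0 w4=1 clk=1 w0=1
t6.Δ2 w1=0 w2=0 w4=1 clk=1 w0=0
t6.Δ3 w1=1 w2=0 w4=1 clk=1 w0=0
t7.Δ0 w1=1 w2=0 w4=1 clk=1 w0=0
t7.Δ1 w1=1 w2=0 w4=1 clk=0 w0=0
t8.Δ0 w1=1 w2=0 w4=1 clk=0 w0=0
t8.Δ1 w1=1 w2=0 w4=1 clk=1 w0=0
t8.Δ2 w1=1 w2=0 w4=1 clk=1 w0=1
t8.Δ3 w1=0 w2=0 w4=1 clk=1 w0=1

1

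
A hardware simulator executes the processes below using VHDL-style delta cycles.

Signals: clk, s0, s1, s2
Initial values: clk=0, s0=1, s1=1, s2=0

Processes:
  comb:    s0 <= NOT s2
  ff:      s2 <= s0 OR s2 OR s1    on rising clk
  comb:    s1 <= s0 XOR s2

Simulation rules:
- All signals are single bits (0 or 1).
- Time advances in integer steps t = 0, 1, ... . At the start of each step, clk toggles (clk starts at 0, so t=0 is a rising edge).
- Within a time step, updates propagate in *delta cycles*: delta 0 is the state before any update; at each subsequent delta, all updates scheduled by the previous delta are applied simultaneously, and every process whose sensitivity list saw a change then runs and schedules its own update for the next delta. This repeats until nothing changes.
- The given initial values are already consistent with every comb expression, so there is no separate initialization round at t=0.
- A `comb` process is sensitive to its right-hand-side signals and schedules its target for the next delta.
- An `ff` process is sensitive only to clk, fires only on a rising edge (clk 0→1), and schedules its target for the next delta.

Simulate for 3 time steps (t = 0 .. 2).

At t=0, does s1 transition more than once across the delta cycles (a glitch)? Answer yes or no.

[bits: s0,s1,s2,clk]
t=0: Δ0=1100 Δ1=1101 Δ2=1111 Δ3=0011 Δ4=0111 | 4Δ
t=1: Δ0=0111 Δ1=0110 | 1Δ
t=2: Δ0=0110 Δ1=0111 | 1Δ

yes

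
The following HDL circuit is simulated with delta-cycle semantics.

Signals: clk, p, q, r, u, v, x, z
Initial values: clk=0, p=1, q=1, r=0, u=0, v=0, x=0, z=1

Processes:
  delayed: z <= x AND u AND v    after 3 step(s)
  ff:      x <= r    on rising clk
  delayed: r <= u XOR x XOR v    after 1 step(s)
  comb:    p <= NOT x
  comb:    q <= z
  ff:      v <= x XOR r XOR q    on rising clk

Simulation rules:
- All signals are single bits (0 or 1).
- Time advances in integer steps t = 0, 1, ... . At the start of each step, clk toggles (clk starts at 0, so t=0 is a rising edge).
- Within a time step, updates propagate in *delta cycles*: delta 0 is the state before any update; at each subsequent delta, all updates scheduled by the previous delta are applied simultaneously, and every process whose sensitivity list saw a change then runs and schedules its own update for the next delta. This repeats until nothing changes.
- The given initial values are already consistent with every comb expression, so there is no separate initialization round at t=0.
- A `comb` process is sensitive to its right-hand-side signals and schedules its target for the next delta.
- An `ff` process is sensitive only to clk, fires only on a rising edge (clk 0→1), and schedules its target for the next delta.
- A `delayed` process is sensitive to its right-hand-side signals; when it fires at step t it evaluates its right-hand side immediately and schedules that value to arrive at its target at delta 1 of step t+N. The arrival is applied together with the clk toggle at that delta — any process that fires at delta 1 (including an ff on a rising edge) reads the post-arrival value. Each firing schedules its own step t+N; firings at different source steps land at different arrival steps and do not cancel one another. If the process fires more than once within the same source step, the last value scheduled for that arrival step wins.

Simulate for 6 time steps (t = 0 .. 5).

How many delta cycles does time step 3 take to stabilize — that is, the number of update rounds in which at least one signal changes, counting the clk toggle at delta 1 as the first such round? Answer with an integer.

2

t=0 Δ0: z=1 x=0 u=0 q=1 v=0 p=1 clk=0 r=0
  Δ1: clk:0→1
  Δ2: v:0→1
  (2Δ to stable)
t=1 Δ0: z=1 x=0 u=0 q=1 v=1 p=1 clk=1 r=0
  Δ1: clk:1→0, r:0→1
  (1Δ to stable)
t=2 Δ0: z=1 x=0 u=0 q=1 v=1 p=1 clk=0 r=1
  Δ1: clk:0→1
  Δ2: x:0→1, v:1→0
  Δ3: p:1→0
  (3Δ to stable)
t=3 Δ0: z=1 x=1 u=0 q=1 v=0 p=0 clk=1 r=1
  Δ1: z:1→0, clk:1→0
  Δ2: q:1→0
  (2Δ to stable)
t=4 Δ0: z=0 x=1 u=0 q=0 v=0 p=0 clk=0 r=1
  Δ1: clk:0→1
  (1Δ to stable)
t=5 Δ0: z=0 x=1 u=0 q=0 v=0 p=0 clk=1 r=1
  Δ1: clk:1→0
  (1Δ to stable)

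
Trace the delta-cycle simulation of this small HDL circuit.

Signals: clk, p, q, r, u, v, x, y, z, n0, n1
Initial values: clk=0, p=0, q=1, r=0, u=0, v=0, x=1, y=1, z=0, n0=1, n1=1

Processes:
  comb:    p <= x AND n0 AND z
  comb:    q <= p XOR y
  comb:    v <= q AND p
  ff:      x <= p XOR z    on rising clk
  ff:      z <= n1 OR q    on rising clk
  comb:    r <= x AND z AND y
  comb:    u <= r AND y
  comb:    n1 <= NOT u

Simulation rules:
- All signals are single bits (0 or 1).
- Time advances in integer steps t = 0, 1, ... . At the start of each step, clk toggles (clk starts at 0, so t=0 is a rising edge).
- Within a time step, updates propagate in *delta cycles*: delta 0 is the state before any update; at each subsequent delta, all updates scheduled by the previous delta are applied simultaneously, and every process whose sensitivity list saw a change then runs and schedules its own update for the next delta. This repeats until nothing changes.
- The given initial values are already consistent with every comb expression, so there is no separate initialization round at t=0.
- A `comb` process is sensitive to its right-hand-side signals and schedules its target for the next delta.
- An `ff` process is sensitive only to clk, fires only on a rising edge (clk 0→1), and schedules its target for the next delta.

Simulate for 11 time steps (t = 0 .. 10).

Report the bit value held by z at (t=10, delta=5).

t0.Δ0 u=0 r=0 n1=1 v=0 clk=0 y=1 z=0 n0=1 x=1 p=0 q=1
t0.Δ1 u=0 r=0 n1=1 v=0 clk=1 y=1 z=0 n0=1 x=1 p=0 q=1
t0.Δ2 u=0 r=0 n1=1 v=0 clk=1 y=1 z=1 n0=1 x=0 p=0 q=1
t1.Δ0 u=0 r=0 n1=1 v=0 clk=1 y=1 z=1 n0=1 x=0 p=0 q=1
t1.Δ1 u=0 r=0 n1=1 v=0 clk=0 y=1 z=1 n0=1 x=0 p=0 q=1
t2.Δ0 u=0 r=0 n1=1 v=0 clk=0 y=1 z=1 n0=1 x=0 p=0 q=1
t2.Δ1 u=0 r=0 n1=1 v=0 clk=1 y=1 z=1 n0=1 x=0 p=0 q=1
t2.Δ2 u=0 r=0 n1=1 v=0 clk=1 y=1 z=1 n0=1 x=1 p=0 q=1
t2.Δ3 u=0 r=1 n1=1 v=0 clk=1 y=1 z=1 n0=1 x=1 p=1 q=1
t2.Δ4 u=1 r=1 n1=1 v=1 clk=1 y=1 z=1 n0=1 x=1 p=1 q=0
t2.Δ5 u=1 r=1 n1=0 v=0 clk=1 y=1 z=1 n0=1 x=1 p=1 q=0
t3.Δ0 u=1 r=1 n1=0 v=0 clk=1 y=1 z=1 n0=1 x=1 p=1 q=0
t3.Δ1 u=1 r=1 n1=0 v=0 clk=0 y=1 z=1 n0=1 x=1 p=1 q=0
t4.Δ0 u=1 r=1 n1=0 v=0 clk=0 y=1 z=1 n0=1 x=1 p=1 q=0
t4.Δ1 u=1 r=1 n1=0 v=0 clk=1 y=1 z=1 n0=1 x=1 p=1 q=0
t4.Δ2 u=1 r=1 n1=0 v=0 clk=1 y=1 z=0 n0=1 x=0 p=1 q=0
t4.Δ3 u=1 r=0 n1=0 v=0 clk=1 y=1 z=0 n0=1 x=0 p=0 q=0
t4.Δ4 u=0 r=0 n1=0 v=0 clk=1 y=1 z=0 n0=1 x=0 p=0 q=1
t4.Δ5 u=0 r=0 n1=1 v=0 clk=1 y=1 z=0 n0=1 x=0 p=0 q=1
t5.Δ0 u=0 r=0 n1=1 v=0 clk=1 y=1 z=0 n0=1 x=0 p=0 q=1
t5.Δ1 u=0 r=0 n1=1 v=0 clk=0 y=1 z=0 n0=1 x=0 p=0 q=1
t6.Δ0 u=0 r=0 n1=1 v=0 clk=0 y=1 z=0 n0=1 x=0 p=0 q=1
t6.Δ1 u=0 r=0 n1=1 v=0 clk=1 y=1 z=0 n0=1 x=0 p=0 q=1
t6.Δ2 u=0 r=0 n1=1 v=0 clk=1 y=1 z=1 n0=1 x=0 p=0 q=1
t7.Δ0 u=0 r=0 n1=1 v=0 clk=1 y=1 z=1 n0=1 x=0 p=0 q=1
t7.Δ1 u=0 r=0 n1=1 v=0 clk=0 y=1 z=1 n0=1 x=0 p=0 q=1
t8.Δ0 u=0 r=0 n1=1 v=0 clk=0 y=1 z=1 n0=1 x=0 p=0 q=1
t8.Δ1 u=0 r=0 n1=1 v=0 clk=1 y=1 z=1 n0=1 x=0 p=0 q=1
t8.Δ2 u=0 r=0 n1=1 v=0 clk=1 y=1 z=1 n0=1 x=1 p=0 q=1
t8.Δ3 u=0 r=1 n1=1 v=0 clk=1 y=1 z=1 n0=1 x=1 p=1 q=1
t8.Δ4 u=1 r=1 n1=1 v=1 clk=1 y=1 z=1 n0=1 x=1 p=1 q=0
t8.Δ5 u=1 r=1 n1=0 v=0 clk=1 y=1 z=1 n0=1 x=1 p=1 q=0
t9.Δ0 u=1 r=1 n1=0 v=0 clk=1 y=1 z=1 n0=1 x=1 p=1 q=0
t9.Δ1 u=1 r=1 n1=0 v=0 clk=0 y=1 z=1 n0=1 x=1 p=1 q=0
t10.Δ0 u=1 r=1 n1=0 v=0 clk=0 y=1 z=1 n0=1 x=1 p=1 q=0
t10.Δ1 u=1 r=1 n1=0 v=0 clk=1 y=1 z=1 n0=1 x=1 p=1 q=0
t10.Δ2 u=1 r=1 n1=0 v=0 clk=1 y=1 z=0 n0=1 x=0 p=1 q=0
t10.Δ3 u=1 r=0 n1=0 v=0 clk=1 y=1 z=0 n0=1 x=0 p=0 q=0
t10.Δ4 u=0 r=0 n1=0 v=0 clk=1 y=1 z=0 n0=1 x=0 p=0 q=1
t10.Δ5 u=0 r=0 n1=1 v=0 clk=1 y=1 z=0 n0=1 x=0 p=0 q=1

0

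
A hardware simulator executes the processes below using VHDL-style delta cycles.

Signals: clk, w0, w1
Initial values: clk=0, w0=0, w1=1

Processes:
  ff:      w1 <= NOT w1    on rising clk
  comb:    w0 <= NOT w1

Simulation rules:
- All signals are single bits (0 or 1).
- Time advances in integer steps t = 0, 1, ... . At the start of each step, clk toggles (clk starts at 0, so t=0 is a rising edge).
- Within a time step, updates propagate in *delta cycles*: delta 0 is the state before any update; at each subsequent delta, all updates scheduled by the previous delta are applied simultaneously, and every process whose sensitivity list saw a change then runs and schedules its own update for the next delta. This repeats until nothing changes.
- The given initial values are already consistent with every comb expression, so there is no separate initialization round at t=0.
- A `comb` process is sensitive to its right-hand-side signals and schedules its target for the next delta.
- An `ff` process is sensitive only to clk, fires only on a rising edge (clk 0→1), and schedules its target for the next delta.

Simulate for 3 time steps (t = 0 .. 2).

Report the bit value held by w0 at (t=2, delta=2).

1

t0.Δ0 w0=0 w1=1 clk=0
t0.Δ1 w0=0 w1=1 clk=1
t0.Δ2 w0=0 w1=0 clk=1
t0.Δ3 w0=1 w1=0 clk=1
t1.Δ0 w0=1 w1=0 clk=1
t1.Δ1 w0=1 w1=0 clk=0
t2.Δ0 w0=1 w1=0 clk=0
t2.Δ1 w0=1 w1=0 clk=1
t2.Δ2 w0=1 w1=1 clk=1
t2.Δ3 w0=0 w1=1 clk=1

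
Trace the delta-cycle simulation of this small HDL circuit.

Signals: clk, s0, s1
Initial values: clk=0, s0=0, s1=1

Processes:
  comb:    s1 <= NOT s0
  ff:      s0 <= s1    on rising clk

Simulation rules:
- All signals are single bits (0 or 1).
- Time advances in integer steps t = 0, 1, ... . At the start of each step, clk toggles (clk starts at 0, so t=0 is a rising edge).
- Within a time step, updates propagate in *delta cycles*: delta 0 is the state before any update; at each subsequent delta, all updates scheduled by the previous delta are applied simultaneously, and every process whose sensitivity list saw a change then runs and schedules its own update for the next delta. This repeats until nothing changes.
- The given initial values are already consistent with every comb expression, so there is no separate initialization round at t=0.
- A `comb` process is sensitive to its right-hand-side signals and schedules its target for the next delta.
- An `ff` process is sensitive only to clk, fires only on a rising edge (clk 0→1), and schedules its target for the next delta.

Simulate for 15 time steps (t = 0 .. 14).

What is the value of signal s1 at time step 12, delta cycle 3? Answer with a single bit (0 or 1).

0

t=0 Δ0: s0=0 clk=0 s1=1
  Δ1: clk:0→1
  Δ2: s0:0→1
  Δ3: s1:1→0
  (3Δ to stable)
t=1 Δ0: s0=1 clk=1 s1=0
  Δ1: clk:1→0
  (1Δ to stable)
t=2 Δ0: s0=1 clk=0 s1=0
  Δ1: clk:0→1
  Δ2: s0:1→0
  Δ3: s1:0→1
  (3Δ to stable)
t=3 Δ0: s0=0 clk=1 s1=1
  Δ1: clk:1→0
  (1Δ to stable)
t=4 Δ0: s0=0 clk=0 s1=1
  Δ1: clk:0→1
  Δ2: s0:0→1
  Δ3: s1:1→0
  (3Δ to stable)
t=5 Δ0: s0=1 clk=1 s1=0
  Δ1: clk:1→0
  (1Δ to stable)
t=6 Δ0: s0=1 clk=0 s1=0
  Δ1: clk:0→1
  Δ2: s0:1→0
  Δ3: s1:0→1
  (3Δ to stable)
t=7 Δ0: s0=0 clk=1 s1=1
  Δ1: clk:1→0
  (1Δ to stable)
t=8 Δ0: s0=0 clk=0 s1=1
  Δ1: clk:0→1
  Δ2: s0:0→1
  Δ3: s1:1→0
  (3Δ to stable)
t=9 Δ0: s0=1 clk=1 s1=0
  Δ1: clk:1→0
  (1Δ to stable)
t=10 Δ0: s0=1 clk=0 s1=0
  Δ1: clk:0→1
  Δ2: s0:1→0
  Δ3: s1:0→1
  (3Δ to stable)
t=11 Δ0: s0=0 clk=1 s1=1
  Δ1: clk:1→0
  (1Δ to stable)
t=12 Δ0: s0=0 clk=0 s1=1
  Δ1: clk:0→1
  Δ2: s0:0→1
  Δ3: s1:1→0
  (3Δ to stable)
t=13 Δ0: s0=1 clk=1 s1=0
  Δ1: clk:1→0
  (1Δ to stable)
t=14 Δ0: s0=1 clk=0 s1=0
  Δ1: clk:0→1
  Δ2: s0:1→0
  Δ3: s1:0→1
  (3Δ to stable)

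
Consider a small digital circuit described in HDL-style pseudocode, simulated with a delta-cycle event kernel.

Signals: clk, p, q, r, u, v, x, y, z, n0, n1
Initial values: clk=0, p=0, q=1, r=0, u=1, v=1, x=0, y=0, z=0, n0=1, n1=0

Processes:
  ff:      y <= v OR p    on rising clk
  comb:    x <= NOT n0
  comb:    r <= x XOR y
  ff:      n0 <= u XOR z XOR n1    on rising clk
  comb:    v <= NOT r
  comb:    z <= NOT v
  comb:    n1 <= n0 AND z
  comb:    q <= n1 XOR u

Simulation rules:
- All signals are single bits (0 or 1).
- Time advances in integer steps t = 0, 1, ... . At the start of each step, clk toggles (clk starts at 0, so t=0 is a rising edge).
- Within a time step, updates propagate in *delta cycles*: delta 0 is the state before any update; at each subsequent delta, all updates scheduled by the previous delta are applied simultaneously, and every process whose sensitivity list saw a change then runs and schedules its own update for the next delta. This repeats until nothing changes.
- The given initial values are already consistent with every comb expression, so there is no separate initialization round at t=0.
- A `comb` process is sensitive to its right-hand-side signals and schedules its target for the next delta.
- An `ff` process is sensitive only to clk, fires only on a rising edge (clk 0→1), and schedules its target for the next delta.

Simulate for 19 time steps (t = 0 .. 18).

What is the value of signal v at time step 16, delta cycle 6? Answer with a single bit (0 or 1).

t=0 Δ0: n1=0 clk=0 r=0 p=0 x=0 u=1 z=0 y=0 n0=1 q=1 v=1
  Δ1: clk:0→1
  Δ2: y:0→1
  Δ3: r:0→1
  Δ4: v:1→0
  Δ5: z:0→1
  Δ6: n1:0→1
  Δ7: q:1→0
  (7Δ to stable)
t=1 Δ0: n1=1 clk=1 r=1 p=0 x=0 u=1 z=1 y=1 n0=1 q=0 v=0
  Δ1: clk:1→0
  (1Δ to stable)
t=2 Δ0: n1=1 clk=0 r=1 p=0 x=0 u=1 z=1 y=1 n0=1 q=0 v=0
  Δ1: clk:0→1
  Δ2: y:1→0
  Δ3: r:1→0
  Δ4: v:0→1
  Δ5: z:1→0
  Δ6: n1:1→0
  Δ7: q:0→1
  (7Δ to stable)
t=3 Δ0: n1=0 clk=1 r=0 p=0 x=0 u=1 z=0 y=0 n0=1 q=1 v=1
  Δ1: clk:1→0
  (1Δ to stable)
t=4 Δ0: n1=0 clk=0 r=0 p=0 x=0 u=1 z=0 y=0 n0=1 q=1 v=1
  Δ1: clk:0→1
  Δ2: y:0→1
  Δ3: r:0→1
  Δ4: v:1→0
  Δ5: z:0→1
  Δ6: n1:0→1
  Δ7: q:1→0
  (7Δ to stable)
t=5 Δ0: n1=1 clk=1 r=1 p=0 x=0 u=1 z=1 y=1 n0=1 q=0 v=0
  Δ1: clk:1→0
  (1Δ to stable)
t=6 Δ0: n1=1 clk=0 r=1 p=0 x=0 u=1 z=1 y=1 n0=1 q=0 v=0
  Δ1: clk:0→1
  Δ2: y:1→0
  Δ3: r:1→0
  Δ4: v:0→1
  Δ5: z:1→0
  Δ6: n1:1→0
  Δ7: q:0→1
  (7Δ to stable)
t=7 Δ0: n1=0 clk=1 r=0 p=0 x=0 u=1 z=0 y=0 n0=1 q=1 v=1
  Δ1: clk:1→0
  (1Δ to stable)
t=8 Δ0: n1=0 clk=0 r=0 p=0 x=0 u=1 z=0 y=0 n0=1 q=1 v=1
  Δ1: clk:0→1
  Δ2: y:0→1
  Δ3: r:0→1
  Δ4: v:1→0
  Δ5: z:0→1
  Δ6: n1:0→1
  Δ7: q:1→0
  (7Δ to stable)
t=9 Δ0: n1=1 clk=1 r=1 p=0 x=0 u=1 z=1 y=1 n0=1 q=0 v=0
  Δ1: clk:1→0
  (1Δ to stable)
t=10 Δ0: n1=1 clk=0 r=1 p=0 x=0 u=1 z=1 y=1 n0=1 q=0 v=0
  Δ1: clk:0→1
  Δ2: y:1→0
  Δ3: r:1→0
  Δ4: v:0→1
  Δ5: z:1→0
  Δ6: n1:1→0
  Δ7: q:0→1
  (7Δ to stable)
t=11 Δ0: n1=0 clk=1 r=0 p=0 x=0 u=1 z=0 y=0 n0=1 q=1 v=1
  Δ1: clk:1→0
  (1Δ to stable)
t=12 Δ0: n1=0 clk=0 r=0 p=0 x=0 u=1 z=0 y=0 n0=1 q=1 v=1
  Δ1: clk:0→1
  Δ2: y:0→1
  Δ3: r:0→1
  Δ4: v:1→0
  Δ5: z:0→1
  Δ6: n1:0→1
  Δ7: q:1→0
  (7Δ to stable)
t=13 Δ0: n1=1 clk=1 r=1 p=0 x=0 u=1 z=1 y=1 n0=1 q=0 v=0
  Δ1: clk:1→0
  (1Δ to stable)
t=14 Δ0: n1=1 clk=0 r=1 p=0 x=0 u=1 z=1 y=1 n0=1 q=0 v=0
  Δ1: clk:0→1
  Δ2: y:1→0
  Δ3: r:1→0
  Δ4: v:0→1
  Δ5: z:1→0
  Δ6: n1:1→0
  Δ7: q:0→1
  (7Δ to stable)
t=15 Δ0: n1=0 clk=1 r=0 p=0 x=0 u=1 z=0 y=0 n0=1 q=1 v=1
  Δ1: clk:1→0
  (1Δ to stable)
t=16 Δ0: n1=0 clk=0 r=0 p=0 x=0 u=1 z=0 y=0 n0=1 q=1 v=1
  Δ1: clk:0→1
  Δ2: y:0→1
  Δ3: r:0→1
  Δ4: v:1→0
  Δ5: z:0→1
  Δ6: n1:0→1
  Δ7: q:1→0
  (7Δ to stable)
t=17 Δ0: n1=1 clk=1 r=1 p=0 x=0 u=1 z=1 y=1 n0=1 q=0 v=0
  Δ1: clk:1→0
  (1Δ to stable)
t=18 Δ0: n1=1 clk=0 r=1 p=0 x=0 u=1 z=1 y=1 n0=1 q=0 v=0
  Δ1: clk:0→1
  Δ2: y:1→0
  Δ3: r:1→0
  Δ4: v:0→1
  Δ5: z:1→0
  Δ6: n1:1→0
  Δ7: q:0→1
  (7Δ to stable)

0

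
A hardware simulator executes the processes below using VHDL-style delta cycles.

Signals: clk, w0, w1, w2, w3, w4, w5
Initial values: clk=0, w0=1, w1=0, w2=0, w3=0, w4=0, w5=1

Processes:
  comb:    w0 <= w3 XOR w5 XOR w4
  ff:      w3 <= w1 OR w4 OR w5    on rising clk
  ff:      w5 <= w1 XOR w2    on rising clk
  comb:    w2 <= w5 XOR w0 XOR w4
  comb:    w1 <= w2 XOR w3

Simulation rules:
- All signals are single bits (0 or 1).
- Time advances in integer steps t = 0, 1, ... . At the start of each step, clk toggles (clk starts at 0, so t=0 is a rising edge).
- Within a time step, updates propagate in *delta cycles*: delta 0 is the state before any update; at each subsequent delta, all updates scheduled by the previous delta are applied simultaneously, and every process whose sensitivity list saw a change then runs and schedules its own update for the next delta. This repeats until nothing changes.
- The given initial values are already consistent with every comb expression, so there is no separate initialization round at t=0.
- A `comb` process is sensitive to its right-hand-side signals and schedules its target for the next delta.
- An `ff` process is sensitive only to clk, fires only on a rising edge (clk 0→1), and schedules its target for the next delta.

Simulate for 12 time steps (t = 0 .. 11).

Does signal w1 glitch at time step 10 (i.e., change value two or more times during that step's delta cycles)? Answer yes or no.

yes

[bits: w1,clk,w3,w2,w0,w4,w5]
t=0: Δ0=0000101 Δ1=0100101 Δ2=0110100 Δ3=1111100 Δ4=0111100 | 4Δ
t=1: Δ0=0111100 Δ1=0011100 | 1Δ
t=2: Δ0=0011100 Δ1=0111100 Δ2=0101101 Δ3=1100101 Δ4=0100101 | 4Δ
t=3: Δ0=0100101 Δ1=0000101 | 1Δ
t=4: Δ0=0000101 Δ1=0100101 Δ2=0110100 Δ3=1111100 Δ4=0111100 | 4Δ
t=5: Δ0=0111100 Δ1=0011100 | 1Δ
t=6: Δ0=0011100 Δ1=0111100 Δ2=0101101 Δ3=1100101 Δ4=0100101 | 4Δ
t=7: Δ0=0100101 Δ1=0000101 | 1Δ
t=8: Δ0=0000101 Δ1=0100101 Δ2=0110100 Δ3=1111100 Δ4=0111100 | 4Δ
t=9: Δ0=0111100 Δ1=0011100 | 1Δ
t=10: Δ0=0011100 Δ1=0111100 Δ2=0101101 Δ3=1100101 Δ4=0100101 | 4Δ
t=11: Δ0=0100101 Δ1=0000101 | 1Δ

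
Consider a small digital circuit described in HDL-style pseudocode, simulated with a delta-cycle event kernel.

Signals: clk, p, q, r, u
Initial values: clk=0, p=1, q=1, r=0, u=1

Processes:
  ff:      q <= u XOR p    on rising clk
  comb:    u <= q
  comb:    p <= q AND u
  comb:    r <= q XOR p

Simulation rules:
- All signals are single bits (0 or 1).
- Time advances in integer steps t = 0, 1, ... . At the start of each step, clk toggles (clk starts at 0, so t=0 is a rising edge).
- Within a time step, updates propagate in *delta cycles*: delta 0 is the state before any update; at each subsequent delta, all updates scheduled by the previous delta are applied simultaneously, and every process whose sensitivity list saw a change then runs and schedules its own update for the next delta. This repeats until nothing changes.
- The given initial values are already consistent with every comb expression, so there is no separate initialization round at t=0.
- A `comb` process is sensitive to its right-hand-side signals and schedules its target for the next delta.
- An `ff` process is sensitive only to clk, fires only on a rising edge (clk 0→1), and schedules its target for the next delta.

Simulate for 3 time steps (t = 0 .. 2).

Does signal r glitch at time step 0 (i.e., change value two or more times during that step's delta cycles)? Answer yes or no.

yes

t0.Δ0 p=1 u=1 q=1 clk=0 r=0
t0.Δ1 p=1 u=1 q=1 clk=1 r=0
t0.Δ2 p=1 u=1 q=0 clk=1 r=0
t0.Δ3 p=0 u=0 q=0 clk=1 r=1
t0.Δ4 p=0 u=0 q=0 clk=1 r=0
t1.Δ0 p=0 u=0 q=0 clk=1 r=0
t1.Δ1 p=0 u=0 q=0 clk=0 r=0
t2.Δ0 p=0 u=0 q=0 clk=0 r=0
t2.Δ1 p=0 u=0 q=0 clk=1 r=0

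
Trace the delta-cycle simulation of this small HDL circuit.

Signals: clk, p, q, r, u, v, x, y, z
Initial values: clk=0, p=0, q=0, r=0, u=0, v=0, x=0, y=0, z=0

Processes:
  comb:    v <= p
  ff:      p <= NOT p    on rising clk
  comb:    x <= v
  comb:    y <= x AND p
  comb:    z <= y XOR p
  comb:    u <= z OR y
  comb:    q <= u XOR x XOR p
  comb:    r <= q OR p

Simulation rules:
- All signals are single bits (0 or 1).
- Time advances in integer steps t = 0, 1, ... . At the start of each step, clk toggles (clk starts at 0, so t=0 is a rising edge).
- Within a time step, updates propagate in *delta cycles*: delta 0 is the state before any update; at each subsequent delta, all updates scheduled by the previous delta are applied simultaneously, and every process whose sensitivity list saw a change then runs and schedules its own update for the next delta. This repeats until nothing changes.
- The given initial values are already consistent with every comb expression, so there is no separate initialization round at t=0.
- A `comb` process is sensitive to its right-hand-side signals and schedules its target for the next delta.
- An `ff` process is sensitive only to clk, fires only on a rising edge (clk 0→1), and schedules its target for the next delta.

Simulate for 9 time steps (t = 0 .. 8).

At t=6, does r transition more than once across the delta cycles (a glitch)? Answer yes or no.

[bits: y,v,r,q,x,z,clk,u,p]
t=0: Δ0=000000000 Δ1=000000100 Δ2=000000101 Δ3=011101101 Δ4=011111111 Δ5=111111111 Δ6=111110111 | 6Δ
t=1: Δ0=111110111 Δ1=111110011 | 1Δ
t=2: Δ0=111110011 Δ1=111110111 Δ2=111110110 Δ3=001011110 Δ4=000000110 Δ5=000100100 Δ6=001000100 Δ7=000000100 | 7Δ
t=3: Δ0=000000100 Δ1=000000000 | 1Δ
t=4: Δ0=000000000 Δ1=000000100 Δ2=000000101 Δ3=011101101 Δ4=011111111 Δ5=111111111 Δ6=111110111 | 6Δ
t=5: Δ0=111110111 Δ1=111110011 | 1Δ
t=6: Δ0=111110011 Δ1=111110111 Δ2=111110110 Δ3=001011110 Δ4=000000110 Δ5=000100100 Δ6=001000100 Δ7=000000100 | 7Δ
t=7: Δ0=000000100 Δ1=000000000 | 1Δ
t=8: Δ0=000000000 Δ1=000000100 Δ2=000000101 Δ3=011101101 Δ4=011111111 Δ5=111111111 Δ6=111110111 | 6Δ

yes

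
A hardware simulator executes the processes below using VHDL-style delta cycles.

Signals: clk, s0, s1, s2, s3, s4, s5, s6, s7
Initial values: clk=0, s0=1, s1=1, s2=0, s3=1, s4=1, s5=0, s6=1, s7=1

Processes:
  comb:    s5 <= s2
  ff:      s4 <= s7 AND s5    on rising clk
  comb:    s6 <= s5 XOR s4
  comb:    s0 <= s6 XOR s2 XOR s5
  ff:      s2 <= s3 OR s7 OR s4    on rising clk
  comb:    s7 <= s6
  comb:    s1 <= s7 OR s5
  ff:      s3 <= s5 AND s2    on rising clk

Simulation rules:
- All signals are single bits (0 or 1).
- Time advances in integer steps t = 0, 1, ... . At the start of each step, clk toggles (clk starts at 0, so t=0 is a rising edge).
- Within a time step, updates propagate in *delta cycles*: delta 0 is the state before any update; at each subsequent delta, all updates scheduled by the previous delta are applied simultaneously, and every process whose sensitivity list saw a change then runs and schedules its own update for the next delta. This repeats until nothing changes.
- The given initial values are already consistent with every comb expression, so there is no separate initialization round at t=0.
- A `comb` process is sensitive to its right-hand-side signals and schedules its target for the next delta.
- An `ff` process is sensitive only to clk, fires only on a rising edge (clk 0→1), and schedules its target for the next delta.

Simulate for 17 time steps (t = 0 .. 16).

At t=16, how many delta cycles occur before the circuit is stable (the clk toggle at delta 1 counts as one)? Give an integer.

4

t=0 Δ0: s6=1 s2=0 s1=1 s3=1 s7=1 s0=1 s5=0 clk=0 s4=1
  Δ1: clk:0→1
  Δ2: s2:0→1, s3:1→0, s4:1→0
  Δ3: s6:1→0, s0:1→0, s5:0→1
  Δ4: s6:0→1, s7:1→0
  Δ5: s7:0→1, s0:0→1
  (5Δ to stable)
t=1 Δ0: s6=1 s2=1 s1=1 s3=0 s7=1 s0=1 s5=1 clk=1 s4=0
  Δ1: clk:1→0
  (1Δ to stable)
t=2 Δ0: s6=1 s2=1 s1=1 s3=0 s7=1 s0=1 s5=1 clk=0 s4=0
  Δ1: clk:0→1
  Δ2: s3:0→1, s4:0→1
  Δ3: s6:1→0
  Δ4: s7:1→0, s0:1→0
  (4Δ to stable)
t=3 Δ0: s6=0 s2=1 s1=1 s3=1 s7=0 s0=0 s5=1 clk=1 s4=1
  Δ1: clk:1→0
  (1Δ to stable)
t=4 Δ0: s6=0 s2=1 s1=1 s3=1 s7=0 s0=0 s5=1 clk=0 s4=1
  Δ1: clk:0→1
  Δ2: s4:1→0
  Δ3: s6:0→1
  Δ4: s7:0→1, s0:0→1
  (4Δ to stable)
t=5 Δ0: s6=1 s2=1 s1=1 s3=1 s7=1 s0=1 s5=1 clk=1 s4=0
  Δ1: clk:1→0
  (1Δ to stable)
t=6 Δ0: s6=1 s2=1 s1=1 s3=1 s7=1 s0=1 s5=1 clk=0 s4=0
  Δ1: clk:0→1
  Δ2: s4:0→1
  Δ3: s6:1→0
  Δ4: s7:1→0, s0:1→0
  (4Δ to stable)
t=7 Δ0: s6=0 s2=1 s1=1 s3=1 s7=0 s0=0 s5=1 clk=1 s4=1
  Δ1: clk:1→0
  (1Δ to stable)
t=8 Δ0: s6=0 s2=1 s1=1 s3=1 s7=0 s0=0 s5=1 clk=0 s4=1
  Δ1: clk:0→1
  Δ2: s4:1→0
  Δ3: s6:0→1
  Δ4: s7:0→1, s0:0→1
  (4Δ to stable)
t=9 Δ0: s6=1 s2=1 s1=1 s3=1 s7=1 s0=1 s5=1 clk=1 s4=0
  Δ1: clk:1→0
  (1Δ to stable)
t=10 Δ0: s6=1 s2=1 s1=1 s3=1 s7=1 s0=1 s5=1 clk=0 s4=0
  Δ1: clk:0→1
  Δ2: s4:0→1
  Δ3: s6:1→0
  Δ4: s7:1→0, s0:1→0
  (4Δ to stable)
t=11 Δ0: s6=0 s2=1 s1=1 s3=1 s7=0 s0=0 s5=1 clk=1 s4=1
  Δ1: clk:1→0
  (1Δ to stable)
t=12 Δ0: s6=0 s2=1 s1=1 s3=1 s7=0 s0=0 s5=1 clk=0 s4=1
  Δ1: clk:0→1
  Δ2: s4:1→0
  Δ3: s6:0→1
  Δ4: s7:0→1, s0:0→1
  (4Δ to stable)
t=13 Δ0: s6=1 s2=1 s1=1 s3=1 s7=1 s0=1 s5=1 clk=1 s4=0
  Δ1: clk:1→0
  (1Δ to stable)
t=14 Δ0: s6=1 s2=1 s1=1 s3=1 s7=1 s0=1 s5=1 clk=0 s4=0
  Δ1: clk:0→1
  Δ2: s4:0→1
  Δ3: s6:1→0
  Δ4: s7:1→0, s0:1→0
  (4Δ to stable)
t=15 Δ0: s6=0 s2=1 s1=1 s3=1 s7=0 s0=0 s5=1 clk=1 s4=1
  Δ1: clk:1→0
  (1Δ to stable)
t=16 Δ0: s6=0 s2=1 s1=1 s3=1 s7=0 s0=0 s5=1 clk=0 s4=1
  Δ1: clk:0→1
  Δ2: s4:1→0
  Δ3: s6:0→1
  Δ4: s7:0→1, s0:0→1
  (4Δ to stable)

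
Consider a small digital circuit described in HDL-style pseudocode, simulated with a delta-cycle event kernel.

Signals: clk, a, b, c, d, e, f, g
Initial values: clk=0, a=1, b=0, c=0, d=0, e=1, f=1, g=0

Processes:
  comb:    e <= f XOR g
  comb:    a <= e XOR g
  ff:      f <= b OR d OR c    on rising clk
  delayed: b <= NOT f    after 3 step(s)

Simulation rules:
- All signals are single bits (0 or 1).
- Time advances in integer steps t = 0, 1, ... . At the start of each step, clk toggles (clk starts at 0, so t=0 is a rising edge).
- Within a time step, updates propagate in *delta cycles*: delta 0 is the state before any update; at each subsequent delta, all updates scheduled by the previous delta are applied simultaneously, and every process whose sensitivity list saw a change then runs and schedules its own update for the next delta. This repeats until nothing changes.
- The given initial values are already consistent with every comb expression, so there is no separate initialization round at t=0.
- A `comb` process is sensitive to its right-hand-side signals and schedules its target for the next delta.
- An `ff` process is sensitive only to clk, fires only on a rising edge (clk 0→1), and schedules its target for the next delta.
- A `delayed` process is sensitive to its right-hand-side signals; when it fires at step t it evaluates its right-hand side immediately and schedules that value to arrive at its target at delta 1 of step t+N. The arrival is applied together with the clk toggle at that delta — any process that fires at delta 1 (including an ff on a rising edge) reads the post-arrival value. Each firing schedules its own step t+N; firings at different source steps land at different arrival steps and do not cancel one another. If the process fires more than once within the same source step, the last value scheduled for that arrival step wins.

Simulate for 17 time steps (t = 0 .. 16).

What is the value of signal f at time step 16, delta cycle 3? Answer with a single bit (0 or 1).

t0.Δ0 c=0 a=1 g=0 e=1 clk=0 b=0 d=0 f=1
t0.Δ1 c=0 a=1 g=0 e=1 clk=1 b=0 d=0 f=1
t0.Δ2 c=0 a=1 g=0 e=1 clk=1 b=0 d=0 f=0
t0.Δ3 c=0 a=1 g=0 e=0 clk=1 b=0 d=0 f=0
t0.Δ4 c=0 a=0 g=0 e=0 clk=1 b=0 d=0 f=0
t1.Δ0 c=0 a=0 g=0 e=0 clk=1 b=0 d=0 f=0
t1.Δ1 c=0 a=0 g=0 e=0 clk=0 b=0 d=0 f=0
t2.Δ0 c=0 a=0 g=0 e=0 clk=0 b=0 d=0 f=0
t2.Δ1 c=0 a=0 g=0 e=0 clk=1 b=0 d=0 f=0
t3.Δ0 c=0 a=0 g=0 e=0 clk=1 b=0 d=0 f=0
t3.Δ1 c=0 a=0 g=0 e=0 clk=0 b=1 d=0 f=0
t4.Δ0 c=0 a=0 g=0 e=0 clk=0 b=1 d=0 f=0
t4.Δ1 c=0 a=0 g=0 e=0 clk=1 b=1 d=0 f=0
t4.Δ2 c=0 a=0 g=0 e=0 clk=1 b=1 d=0 f=1
t4.Δ3 c=0 a=0 g=0 e=1 clk=1 b=1 d=0 f=1
t4.Δ4 c=0 a=1 g=0 e=1 clk=1 b=1 d=0 f=1
t5.Δ0 c=0 a=1 g=0 e=1 clk=1 b=1 d=0 f=1
t5.Δ1 c=0 a=1 g=0 e=1 clk=0 b=1 d=0 f=1
t6.Δ0 c=0 a=1 g=0 e=1 clk=0 b=1 d=0 f=1
t6.Δ1 c=0 a=1 g=0 e=1 clk=1 b=1 d=0 f=1
t7.Δ0 c=0 a=1 g=0 e=1 clk=1 b=1 d=0 f=1
t7.Δ1 c=0 a=1 g=0 e=1 clk=0 b=0 d=0 f=1
t8.Δ0 c=0 a=1 g=0 e=1 clk=0 b=0 d=0 f=1
t8.Δ1 c=0 a=1 g=0 e=1 clk=1 b=0 d=0 f=1
t8.Δ2 c=0 a=1 g=0 e=1 clk=1 b=0 d=0 f=0
t8.Δ3 c=0 a=1 g=0 e=0 clk=1 b=0 d=0 f=0
t8.Δ4 c=0 a=0 g=0 e=0 clk=1 b=0 d=0 f=0
t9.Δ0 c=0 a=0 g=0 e=0 clk=1 b=0 d=0 f=0
t9.Δ1 c=0 a=0 g=0 e=0 clk=0 b=0 d=0 f=0
t10.Δ0 c=0 a=0 g=0 e=0 clk=0 b=0 d=0 f=0
t10.Δ1 c=0 a=0 g=0 e=0 clk=1 b=0 d=0 f=0
t11.Δ0 c=0 a=0 g=0 e=0 clk=1 b=0 d=0 f=0
t11.Δ1 c=0 a=0 g=0 e=0 clk=0 b=1 d=0 f=0
t12.Δ0 c=0 a=0 g=0 e=0 clk=0 b=1 d=0 f=0
t12.Δ1 c=0 a=0 g=0 e=0 clk=1 b=1 d=0 f=0
t12.Δ2 c=0 a=0 g=0 e=0 clk=1 b=1 d=0 f=1
t12.Δ3 c=0 a=0 g=0 e=1 clk=1 b=1 d=0 f=1
t12.Δ4 c=0 a=1 g=0 e=1 clk=1 b=1 d=0 f=1
t13.Δ0 c=0 a=1 g=0 e=1 clk=1 b=1 d=0 f=1
t13.Δ1 c=0 a=1 g=0 e=1 clk=0 b=1 d=0 f=1
t14.Δ0 c=0 a=1 g=0 e=1 clk=0 b=1 d=0 f=1
t14.Δ1 c=0 a=1 g=0 e=1 clk=1 b=1 d=0 f=1
t15.Δ0 c=0 a=1 g=0 e=1 clk=1 b=1 d=0 f=1
t15.Δ1 c=0 a=1 g=0 e=1 clk=0 b=0 d=0 f=1
t16.Δ0 c=0 a=1 g=0 e=1 clk=0 b=0 d=0 f=1
t16.Δ1 c=0 a=1 g=0 e=1 clk=1 b=0 d=0 f=1
t16.Δ2 c=0 a=1 g=0 e=1 clk=1 b=0 d=0 f=0
t16.Δ3 c=0 a=1 g=0 e=0 clk=1 b=0 d=0 f=0
t16.Δ4 c=0 a=0 g=0 e=0 clk=1 b=0 d=0 f=0

0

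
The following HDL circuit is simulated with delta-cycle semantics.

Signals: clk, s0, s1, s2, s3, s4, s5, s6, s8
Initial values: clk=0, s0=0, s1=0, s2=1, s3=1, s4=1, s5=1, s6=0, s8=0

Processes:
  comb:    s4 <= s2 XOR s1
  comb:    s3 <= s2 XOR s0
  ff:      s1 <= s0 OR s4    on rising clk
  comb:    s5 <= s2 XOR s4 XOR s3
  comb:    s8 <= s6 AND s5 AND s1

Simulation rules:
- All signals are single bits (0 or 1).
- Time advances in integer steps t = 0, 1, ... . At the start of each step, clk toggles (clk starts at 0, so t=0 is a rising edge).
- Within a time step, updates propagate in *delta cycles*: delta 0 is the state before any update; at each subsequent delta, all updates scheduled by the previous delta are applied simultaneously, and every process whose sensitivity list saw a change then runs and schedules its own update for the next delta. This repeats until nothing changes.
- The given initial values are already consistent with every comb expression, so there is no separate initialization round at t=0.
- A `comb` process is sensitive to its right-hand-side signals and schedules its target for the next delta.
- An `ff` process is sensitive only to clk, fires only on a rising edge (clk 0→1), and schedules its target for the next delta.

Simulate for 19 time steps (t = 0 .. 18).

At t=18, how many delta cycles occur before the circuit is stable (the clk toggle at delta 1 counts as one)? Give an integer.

t=0 Δ0: s6=0 clk=0 s3=1 s0=0 s5=1 s2=1 s1=0 s8=0 s4=1
  Δ1: clk:0→1
  Δ2: s1:0→1
  Δ3: s4:1→0
  Δ4: s5:1→0
  (4Δ to stable)
t=1 Δ0: s6=0 clk=1 s3=1 s0=0 s5=0 s2=1 s1=1 s8=0 s4=0
  Δ1: clk:1→0
  (1Δ to stable)
t=2 Δ0: s6=0 clk=0 s3=1 s0=0 s5=0 s2=1 s1=1 s8=0 s4=0
  Δ1: clk:0→1
  Δ2: s1:1→0
  Δ3: s4:0→1
  Δ4: s5:0→1
  (4Δ to stable)
t=3 Δ0: s6=0 clk=1 s3=1 s0=0 s5=1 s2=1 s1=0 s8=0 s4=1
  Δ1: clk:1→0
  (1Δ to stable)
t=4 Δ0: s6=0 clk=0 s3=1 s0=0 s5=1 s2=1 s1=0 s8=0 s4=1
  Δ1: clk:0→1
  Δ2: s1:0→1
  Δ3: s4:1→0
  Δ4: s5:1→0
  (4Δ to stable)
t=5 Δ0: s6=0 clk=1 s3=1 s0=0 s5=0 s2=1 s1=1 s8=0 s4=0
  Δ1: clk:1→0
  (1Δ to stable)
t=6 Δ0: s6=0 clk=0 s3=1 s0=0 s5=0 s2=1 s1=1 s8=0 s4=0
  Δ1: clk:0→1
  Δ2: s1:1→0
  Δ3: s4:0→1
  Δ4: s5:0→1
  (4Δ to stable)
t=7 Δ0: s6=0 clk=1 s3=1 s0=0 s5=1 s2=1 s1=0 s8=0 s4=1
  Δ1: clk:1→0
  (1Δ to stable)
t=8 Δ0: s6=0 clk=0 s3=1 s0=0 s5=1 s2=1 s1=0 s8=0 s4=1
  Δ1: clk:0→1
  Δ2: s1:0→1
  Δ3: s4:1→0
  Δ4: s5:1→0
  (4Δ to stable)
t=9 Δ0: s6=0 clk=1 s3=1 s0=0 s5=0 s2=1 s1=1 s8=0 s4=0
  Δ1: clk:1→0
  (1Δ to stable)
t=10 Δ0: s6=0 clk=0 s3=1 s0=0 s5=0 s2=1 s1=1 s8=0 s4=0
  Δ1: clk:0→1
  Δ2: s1:1→0
  Δ3: s4:0→1
  Δ4: s5:0→1
  (4Δ to stable)
t=11 Δ0: s6=0 clk=1 s3=1 s0=0 s5=1 s2=1 s1=0 s8=0 s4=1
  Δ1: clk:1→0
  (1Δ to stable)
t=12 Δ0: s6=0 clk=0 s3=1 s0=0 s5=1 s2=1 s1=0 s8=0 s4=1
  Δ1: clk:0→1
  Δ2: s1:0→1
  Δ3: s4:1→0
  Δ4: s5:1→0
  (4Δ to stable)
t=13 Δ0: s6=0 clk=1 s3=1 s0=0 s5=0 s2=1 s1=1 s8=0 s4=0
  Δ1: clk:1→0
  (1Δ to stable)
t=14 Δ0: s6=0 clk=0 s3=1 s0=0 s5=0 s2=1 s1=1 s8=0 s4=0
  Δ1: clk:0→1
  Δ2: s1:1→0
  Δ3: s4:0→1
  Δ4: s5:0→1
  (4Δ to stable)
t=15 Δ0: s6=0 clk=1 s3=1 s0=0 s5=1 s2=1 s1=0 s8=0 s4=1
  Δ1: clk:1→0
  (1Δ to stable)
t=16 Δ0: s6=0 clk=0 s3=1 s0=0 s5=1 s2=1 s1=0 s8=0 s4=1
  Δ1: clk:0→1
  Δ2: s1:0→1
  Δ3: s4:1→0
  Δ4: s5:1→0
  (4Δ to stable)
t=17 Δ0: s6=0 clk=1 s3=1 s0=0 s5=0 s2=1 s1=1 s8=0 s4=0
  Δ1: clk:1→0
  (1Δ to stable)
t=18 Δ0: s6=0 clk=0 s3=1 s0=0 s5=0 s2=1 s1=1 s8=0 s4=0
  Δ1: clk:0→1
  Δ2: s1:1→0
  Δ3: s4:0→1
  Δ4: s5:0→1
  (4Δ to stable)

4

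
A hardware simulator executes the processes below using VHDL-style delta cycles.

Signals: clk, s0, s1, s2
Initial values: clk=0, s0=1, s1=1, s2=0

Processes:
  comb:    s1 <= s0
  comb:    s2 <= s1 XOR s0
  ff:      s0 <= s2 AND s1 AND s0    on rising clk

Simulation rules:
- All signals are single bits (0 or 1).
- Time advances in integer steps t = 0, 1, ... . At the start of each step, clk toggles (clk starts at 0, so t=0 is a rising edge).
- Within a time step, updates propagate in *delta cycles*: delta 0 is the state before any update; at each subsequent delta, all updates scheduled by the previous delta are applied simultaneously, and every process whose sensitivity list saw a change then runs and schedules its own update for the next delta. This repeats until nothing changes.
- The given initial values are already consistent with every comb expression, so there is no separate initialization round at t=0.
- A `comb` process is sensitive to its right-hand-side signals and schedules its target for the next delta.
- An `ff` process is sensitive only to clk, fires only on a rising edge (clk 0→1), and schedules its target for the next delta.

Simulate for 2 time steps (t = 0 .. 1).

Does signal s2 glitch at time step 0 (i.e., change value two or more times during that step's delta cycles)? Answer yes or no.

[bits: s1,clk,s0,s2]
t=0: Δ0=1010 Δ1=1110 Δ2=1100 Δ3=0101 Δ4=0100 | 4Δ
t=1: Δ0=0100 Δ1=0000 | 1Δ

yes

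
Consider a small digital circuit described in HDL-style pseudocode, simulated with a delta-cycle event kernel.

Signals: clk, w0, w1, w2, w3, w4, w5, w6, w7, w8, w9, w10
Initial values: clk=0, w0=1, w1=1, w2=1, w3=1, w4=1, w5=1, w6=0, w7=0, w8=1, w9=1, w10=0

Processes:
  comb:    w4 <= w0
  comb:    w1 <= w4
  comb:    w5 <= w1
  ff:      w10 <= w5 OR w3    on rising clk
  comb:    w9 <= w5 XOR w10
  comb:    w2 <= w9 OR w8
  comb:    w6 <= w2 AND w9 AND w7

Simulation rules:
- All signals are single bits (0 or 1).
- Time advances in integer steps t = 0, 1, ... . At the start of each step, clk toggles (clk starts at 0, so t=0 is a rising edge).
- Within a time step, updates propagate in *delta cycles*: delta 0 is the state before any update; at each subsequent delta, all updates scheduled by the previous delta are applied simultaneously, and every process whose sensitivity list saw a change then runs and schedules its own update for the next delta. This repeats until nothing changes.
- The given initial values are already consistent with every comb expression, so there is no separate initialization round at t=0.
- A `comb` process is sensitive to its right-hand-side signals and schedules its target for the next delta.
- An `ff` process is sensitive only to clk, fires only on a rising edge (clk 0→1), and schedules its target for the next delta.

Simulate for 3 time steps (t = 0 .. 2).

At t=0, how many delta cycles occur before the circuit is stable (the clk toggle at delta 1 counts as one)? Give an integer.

3

t0.Δ0 w6=0 w2=1 w0=1 w10=0 w8=1 w4=1 w3=1 w9=1 w1=1 w7=0 w5=1 clk=0
t0.Δ1 w6=0 w2=1 w0=1 w10=0 w8=1 w4=1 w3=1 w9=1 w1=1 w7=0 w5=1 clk=1
t0.Δ2 w6=0 w2=1 w0=1 w10=1 w8=1 w4=1 w3=1 w9=1 w1=1 w7=0 w5=1 clk=1
t0.Δ3 w6=0 w2=1 w0=1 w10=1 w8=1 w4=1 w3=1 w9=0 w1=1 w7=0 w5=1 clk=1
t1.Δ0 w6=0 w2=1 w0=1 w10=1 w8=1 w4=1 w3=1 w9=0 w1=1 w7=0 w5=1 clk=1
t1.Δ1 w6=0 w2=1 w0=1 w10=1 w8=1 w4=1 w3=1 w9=0 w1=1 w7=0 w5=1 clk=0
t2.Δ0 w6=0 w2=1 w0=1 w10=1 w8=1 w4=1 w3=1 w9=0 w1=1 w7=0 w5=1 clk=0
t2.Δ1 w6=0 w2=1 w0=1 w10=1 w8=1 w4=1 w3=1 w9=0 w1=1 w7=0 w5=1 clk=1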